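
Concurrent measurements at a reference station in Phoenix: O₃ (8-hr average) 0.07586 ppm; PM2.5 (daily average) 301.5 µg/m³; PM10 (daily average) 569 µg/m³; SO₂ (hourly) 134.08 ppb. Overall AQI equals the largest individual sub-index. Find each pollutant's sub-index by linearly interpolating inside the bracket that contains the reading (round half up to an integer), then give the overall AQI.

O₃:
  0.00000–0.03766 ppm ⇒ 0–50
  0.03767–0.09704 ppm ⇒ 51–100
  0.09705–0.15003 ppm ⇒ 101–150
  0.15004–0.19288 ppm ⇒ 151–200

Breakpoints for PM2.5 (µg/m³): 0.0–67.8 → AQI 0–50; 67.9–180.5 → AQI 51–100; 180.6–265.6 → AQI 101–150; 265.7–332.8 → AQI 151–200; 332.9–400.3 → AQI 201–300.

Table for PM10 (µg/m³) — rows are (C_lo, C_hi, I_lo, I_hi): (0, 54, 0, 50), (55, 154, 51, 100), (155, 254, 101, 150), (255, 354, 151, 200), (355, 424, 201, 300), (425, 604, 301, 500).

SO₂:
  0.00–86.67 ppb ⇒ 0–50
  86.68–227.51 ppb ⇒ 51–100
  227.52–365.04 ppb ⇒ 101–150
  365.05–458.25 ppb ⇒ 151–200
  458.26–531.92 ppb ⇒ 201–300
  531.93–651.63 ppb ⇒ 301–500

461

O₃: 0.07586 ∈ [0.03767, 0.09704] ↔ index [51, 100].
51 + (0.07586−0.03767)·(100−51)/(0.09704−0.03767) = 51 + 0.03819·49/0.05937 ≈ 82.52, so AQI = 83.
PM2.5: 301.5 lies in 265.7–332.8, so I_lo=151, I_hi=200, C_lo=265.7, C_hi=332.8.
(200−151)/(332.8−265.7) × (301.5−265.7) + 151 = 49/67.1 × 35.8 + 151 ≈ 177.14 → 177.
PM10: row 425–604 (AQI 301–500). (500−301)·(569−425)/(604−425) + 301 = 199·144/179 + 301 ≈ 461.09 → 461.
SO₂: 134.08 ∈ [86.68, 227.51] ↔ index [51, 100].
51 + (134.08−86.68)·(100−51)/(227.51−86.68) = 51 + 47.40·49/140.83 ≈ 67.49, so AQI = 67.
Sub-indices: O₃→83, PM2.5→177, PM10→461, SO₂→67. Overall AQI = max = 461; dominant pollutant is PM10.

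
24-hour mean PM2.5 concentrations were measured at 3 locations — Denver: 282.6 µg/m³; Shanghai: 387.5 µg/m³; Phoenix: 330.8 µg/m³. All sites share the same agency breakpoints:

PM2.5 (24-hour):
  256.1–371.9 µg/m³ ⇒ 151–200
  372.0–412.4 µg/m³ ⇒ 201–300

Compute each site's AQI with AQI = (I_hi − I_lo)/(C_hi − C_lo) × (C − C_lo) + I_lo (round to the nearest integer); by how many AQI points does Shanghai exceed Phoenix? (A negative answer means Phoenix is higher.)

56

Denver: 282.6 ∈ [256.1, 371.9] ↔ index [151, 200].
151 + (282.6−256.1)·(200−151)/(371.9−256.1) = 151 + 26.5·49/115.8 ≈ 162.21, so AQI = 162.
Shanghai: row 372.0–412.4 (AQI 201–300). (300−201)·(387.5−372.0)/(412.4−372.0) + 201 = 99·15.5/40.4 + 201 ≈ 238.98 → 239.
Phoenix 330.8: bracket 256.1–371.9 → index 151–200; slope 49/115.8, offset 74.7.
AQI = 151 + 49/115.8·74.7 ≈ 182.61 ⇒ 183.
AQIs: Denver=162, Shanghai=239, Phoenix=183. Shanghai (239) − Phoenix (183) = 56.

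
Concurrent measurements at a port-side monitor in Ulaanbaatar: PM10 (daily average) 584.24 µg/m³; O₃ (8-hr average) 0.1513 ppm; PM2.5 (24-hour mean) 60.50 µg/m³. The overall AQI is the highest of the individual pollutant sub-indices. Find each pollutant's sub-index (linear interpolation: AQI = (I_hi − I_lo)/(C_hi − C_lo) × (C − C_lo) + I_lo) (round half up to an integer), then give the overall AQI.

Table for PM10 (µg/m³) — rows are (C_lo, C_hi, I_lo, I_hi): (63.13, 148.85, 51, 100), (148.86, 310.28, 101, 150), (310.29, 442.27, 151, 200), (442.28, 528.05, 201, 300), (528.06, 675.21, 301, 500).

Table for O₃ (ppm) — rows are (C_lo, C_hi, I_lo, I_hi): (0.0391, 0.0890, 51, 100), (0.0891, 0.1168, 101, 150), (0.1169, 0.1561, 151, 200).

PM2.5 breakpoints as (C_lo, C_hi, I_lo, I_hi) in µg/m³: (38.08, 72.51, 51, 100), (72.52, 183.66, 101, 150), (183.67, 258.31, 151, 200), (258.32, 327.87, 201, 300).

377

PM10: 584.24 lies in 528.06–675.21, so I_lo=301, I_hi=500, C_lo=528.06, C_hi=675.21.
(500−301)/(675.21−528.06) × (584.24−528.06) + 301 = 199/147.15 × 56.18 + 301 ≈ 376.98 → 377.
O₃: row 0.1169–0.1561 (AQI 151–200). (200−151)·(0.1513−0.1169)/(0.1561−0.1169) + 151 = 49·0.0344/0.0392 + 151 ≈ 194.00 → 194.
PM2.5: 60.50 ∈ [38.08, 72.51] ↔ index [51, 100].
51 + (60.50−38.08)·(100−51)/(72.51−38.08) = 51 + 22.42·49/34.43 ≈ 82.91, so AQI = 83.
Sub-indices: PM10→377, O₃→194, PM2.5→83. Overall AQI = max = 377; dominant pollutant is PM10.
AQI 377: Hazardous.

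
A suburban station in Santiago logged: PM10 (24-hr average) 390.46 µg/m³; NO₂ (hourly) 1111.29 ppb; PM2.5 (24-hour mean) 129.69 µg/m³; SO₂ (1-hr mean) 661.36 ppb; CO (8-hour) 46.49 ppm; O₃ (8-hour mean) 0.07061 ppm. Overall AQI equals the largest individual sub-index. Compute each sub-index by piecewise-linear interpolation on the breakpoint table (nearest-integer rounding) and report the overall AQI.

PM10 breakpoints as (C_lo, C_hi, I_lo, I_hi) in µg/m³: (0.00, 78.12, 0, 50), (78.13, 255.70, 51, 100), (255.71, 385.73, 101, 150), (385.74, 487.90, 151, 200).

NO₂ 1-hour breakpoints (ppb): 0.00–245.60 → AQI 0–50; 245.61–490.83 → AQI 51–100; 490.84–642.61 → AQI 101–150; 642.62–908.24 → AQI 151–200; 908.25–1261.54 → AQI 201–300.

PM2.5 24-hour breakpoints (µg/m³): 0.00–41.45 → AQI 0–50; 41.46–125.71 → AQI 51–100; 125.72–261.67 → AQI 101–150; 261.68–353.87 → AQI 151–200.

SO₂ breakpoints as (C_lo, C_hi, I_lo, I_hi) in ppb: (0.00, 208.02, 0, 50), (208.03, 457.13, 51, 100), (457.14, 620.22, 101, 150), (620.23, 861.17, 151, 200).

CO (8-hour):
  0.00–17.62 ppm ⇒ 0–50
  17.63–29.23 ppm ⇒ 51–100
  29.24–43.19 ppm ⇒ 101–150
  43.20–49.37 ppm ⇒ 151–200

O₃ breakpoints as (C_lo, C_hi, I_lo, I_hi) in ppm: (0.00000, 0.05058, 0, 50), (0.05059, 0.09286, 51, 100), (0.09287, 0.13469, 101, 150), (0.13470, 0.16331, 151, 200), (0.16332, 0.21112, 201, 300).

PM10: 390.46 ∈ [385.74, 487.90] ↔ index [151, 200].
151 + (390.46−385.74)·(200−151)/(487.90−385.74) = 151 + 4.72·49/102.16 ≈ 153.26, so AQI = 153.
NO₂: 1111.29 lies in 908.25–1261.54, so I_lo=201, I_hi=300, C_lo=908.25, C_hi=1261.54.
(300−201)/(1261.54−908.25) × (1111.29−908.25) + 201 = 99/353.29 × 203.04 + 201 ≈ 257.90 → 258.
PM2.5 129.69: bracket 125.72–261.67 → index 101–150; slope 49/135.95, offset 3.97.
AQI = 101 + 49/135.95·3.97 ≈ 102.43 ⇒ 102.
SO₂ 661.36: bracket 620.23–861.17 → index 151–200; slope 49/240.94, offset 41.13.
AQI = 151 + 49/240.94·41.13 ≈ 159.36 ⇒ 159.
CO 46.49: bracket 43.20–49.37 → index 151–200; slope 49/6.17, offset 3.29.
AQI = 151 + 49/6.17·3.29 ≈ 177.13 ⇒ 177.
O₃: 0.07061 ∈ [0.05059, 0.09286] ↔ index [51, 100].
51 + (0.07061−0.05059)·(100−51)/(0.09286−0.05059) = 51 + 0.02002·49/0.04227 ≈ 74.21, so AQI = 74.
Sub-indices: PM10→153, NO₂→258, PM2.5→102, SO₂→159, CO→177, O₃→74. Overall AQI = max = 258; dominant pollutant is NO₂.
AQI 258: Very Unhealthy.

258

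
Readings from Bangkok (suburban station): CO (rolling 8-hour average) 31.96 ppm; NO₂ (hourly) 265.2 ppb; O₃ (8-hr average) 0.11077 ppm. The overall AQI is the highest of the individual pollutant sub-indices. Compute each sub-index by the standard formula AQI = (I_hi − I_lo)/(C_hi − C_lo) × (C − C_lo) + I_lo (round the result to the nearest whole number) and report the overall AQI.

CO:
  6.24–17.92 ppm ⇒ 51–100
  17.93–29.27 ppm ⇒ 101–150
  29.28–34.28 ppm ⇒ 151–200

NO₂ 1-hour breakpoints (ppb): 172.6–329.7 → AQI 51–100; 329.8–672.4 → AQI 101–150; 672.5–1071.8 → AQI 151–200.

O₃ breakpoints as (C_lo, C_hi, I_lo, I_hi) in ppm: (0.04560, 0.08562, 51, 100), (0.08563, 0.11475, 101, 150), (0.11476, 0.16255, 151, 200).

CO: row 29.28–34.28 (AQI 151–200). (200−151)·(31.96−29.28)/(34.28−29.28) + 151 = 49·2.68/5.00 + 151 ≈ 177.26 → 177.
NO₂ 265.2: bracket 172.6–329.7 → index 51–100; slope 49/157.1, offset 92.6.
AQI = 51 + 49/157.1·92.6 ≈ 79.88 ⇒ 80.
O₃: row 0.08563–0.11475 (AQI 101–150). (150−101)·(0.11077−0.08563)/(0.11475−0.08563) + 101 = 49·0.02514/0.02912 + 101 ≈ 143.30 → 143.
Sub-indices: CO→177, NO₂→80, O₃→143. Overall AQI = max = 177; dominant pollutant is CO.

177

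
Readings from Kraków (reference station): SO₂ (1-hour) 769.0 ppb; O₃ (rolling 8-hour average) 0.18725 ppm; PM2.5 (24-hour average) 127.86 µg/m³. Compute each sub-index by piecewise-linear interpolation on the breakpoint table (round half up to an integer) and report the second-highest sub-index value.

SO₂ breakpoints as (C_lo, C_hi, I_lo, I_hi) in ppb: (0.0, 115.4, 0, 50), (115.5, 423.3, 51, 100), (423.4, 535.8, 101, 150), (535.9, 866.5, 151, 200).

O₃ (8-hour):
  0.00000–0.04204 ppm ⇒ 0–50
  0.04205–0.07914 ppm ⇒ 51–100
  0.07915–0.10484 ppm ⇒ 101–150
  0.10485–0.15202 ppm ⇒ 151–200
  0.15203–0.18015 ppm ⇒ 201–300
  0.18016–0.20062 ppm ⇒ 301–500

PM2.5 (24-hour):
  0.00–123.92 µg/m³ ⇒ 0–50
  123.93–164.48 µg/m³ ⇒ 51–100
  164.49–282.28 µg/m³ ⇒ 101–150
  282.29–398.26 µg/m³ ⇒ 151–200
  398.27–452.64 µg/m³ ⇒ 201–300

186

SO₂ 769.0: bracket 535.9–866.5 → index 151–200; slope 49/330.6, offset 233.1.
AQI = 151 + 49/330.6·233.1 ≈ 185.55 ⇒ 186.
O₃: row 0.18016–0.20062 (AQI 301–500). (500−301)·(0.18725−0.18016)/(0.20062−0.18016) + 301 = 199·0.00709/0.02046 + 301 ≈ 369.96 → 370.
PM2.5 127.86: bracket 123.93–164.48 → index 51–100; slope 49/40.55, offset 3.93.
AQI = 51 + 49/40.55·3.93 ≈ 55.75 ⇒ 56.
Sub-indices: SO₂→186, O₃→370, PM2.5→56. Ranked high→low: 370, 186, 56. Second-highest sub-index = 186.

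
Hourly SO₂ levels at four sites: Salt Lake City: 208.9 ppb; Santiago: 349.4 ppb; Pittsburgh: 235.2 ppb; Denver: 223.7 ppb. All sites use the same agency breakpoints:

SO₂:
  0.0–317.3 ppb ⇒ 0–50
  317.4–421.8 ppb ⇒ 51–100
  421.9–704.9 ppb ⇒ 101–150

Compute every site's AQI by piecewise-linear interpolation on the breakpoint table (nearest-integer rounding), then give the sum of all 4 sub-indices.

171

Salt Lake City: row 0.0–317.3 (AQI 0–50). (50−0)·(208.9−0.0)/(317.3−0.0) + 0 = 50·208.9/317.3 + 0 ≈ 32.92 → 33.
Santiago 349.4: bracket 317.4–421.8 → index 51–100; slope 49/104.4, offset 32.0.
AQI = 51 + 49/104.4·32.0 ≈ 66.02 ⇒ 66.
Pittsburgh: 235.2 lies in 0.0–317.3, so I_lo=0, I_hi=50, C_lo=0.0, C_hi=317.3.
(50−0)/(317.3−0.0) × (235.2−0.0) + 0 = 50/317.3 × 235.2 + 0 ≈ 37.06 → 37.
Denver: 223.7 lies in 0.0–317.3, so I_lo=0, I_hi=50, C_lo=0.0, C_hi=317.3.
(50−0)/(317.3−0.0) × (223.7−0.0) + 0 = 50/317.3 × 223.7 + 0 ≈ 35.25 → 35.
AQIs: Salt Lake City=33, Santiago=66, Pittsburgh=37, Denver=35. Sum = 33 + 66 + 37 + 35 = 171.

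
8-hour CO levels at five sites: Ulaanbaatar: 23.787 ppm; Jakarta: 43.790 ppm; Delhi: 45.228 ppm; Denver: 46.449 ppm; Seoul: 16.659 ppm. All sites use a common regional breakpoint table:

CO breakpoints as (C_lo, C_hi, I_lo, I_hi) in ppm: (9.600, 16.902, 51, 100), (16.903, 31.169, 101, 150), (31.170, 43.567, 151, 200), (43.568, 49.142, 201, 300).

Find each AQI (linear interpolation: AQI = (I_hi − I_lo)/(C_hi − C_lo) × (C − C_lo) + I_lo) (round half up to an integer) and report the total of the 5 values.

910

Ulaanbaatar: 23.787 lies in 16.903–31.169, so I_lo=101, I_hi=150, C_lo=16.903, C_hi=31.169.
(150−101)/(31.169−16.903) × (23.787−16.903) + 101 = 49/14.266 × 6.884 + 101 ≈ 124.64 → 125.
Jakarta: row 43.568–49.142 (AQI 201–300). (300−201)·(43.790−43.568)/(49.142−43.568) + 201 = 99·0.222/5.574 + 201 ≈ 204.94 → 205.
Delhi 45.228: bracket 43.568–49.142 → index 201–300; slope 99/5.574, offset 1.660.
AQI = 201 + 99/5.574·1.660 ≈ 230.48 ⇒ 230.
Denver: 46.449 lies in 43.568–49.142, so I_lo=201, I_hi=300, C_lo=43.568, C_hi=49.142.
(300−201)/(49.142−43.568) × (46.449−43.568) + 201 = 99/5.574 × 2.881 + 201 ≈ 252.17 → 252.
Seoul: row 9.600–16.902 (AQI 51–100). (100−51)·(16.659−9.600)/(16.902−9.600) + 51 = 49·7.059/7.302 + 51 ≈ 98.37 → 98.
AQIs: Ulaanbaatar=125, Jakarta=205, Delhi=230, Denver=252, Seoul=98. Sum = 125 + 205 + 230 + 252 + 98 = 910.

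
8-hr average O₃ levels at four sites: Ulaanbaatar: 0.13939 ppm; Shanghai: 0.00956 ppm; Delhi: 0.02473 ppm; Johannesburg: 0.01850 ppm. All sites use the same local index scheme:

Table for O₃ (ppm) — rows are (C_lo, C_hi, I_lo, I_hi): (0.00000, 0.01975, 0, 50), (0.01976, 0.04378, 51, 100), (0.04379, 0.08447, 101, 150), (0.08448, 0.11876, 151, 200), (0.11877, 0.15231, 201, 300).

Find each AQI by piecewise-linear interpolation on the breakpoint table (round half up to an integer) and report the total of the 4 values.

394

Ulaanbaatar: 0.13939 ∈ [0.11877, 0.15231] ↔ index [201, 300].
201 + (0.13939−0.11877)·(300−201)/(0.15231−0.11877) = 201 + 0.02062·99/0.03354 ≈ 261.86, so AQI = 262.
Shanghai: 0.00956 ∈ [0.00000, 0.01975] ↔ index [0, 50].
0 + (0.00956−0.00000)·(50−0)/(0.01975−0.00000) = 0 + 0.00956·50/0.01975 ≈ 24.20, so AQI = 24.
Delhi: 0.02473 ∈ [0.01976, 0.04378] ↔ index [51, 100].
51 + (0.02473−0.01976)·(100−51)/(0.04378−0.01976) = 51 + 0.00497·49/0.02402 ≈ 61.14, so AQI = 61.
Johannesburg: 0.01850 lies in 0.00000–0.01975, so I_lo=0, I_hi=50, C_lo=0.00000, C_hi=0.01975.
(50−0)/(0.01975−0.00000) × (0.01850−0.00000) + 0 = 50/0.01975 × 0.01850 + 0 ≈ 46.84 → 47.
AQIs: Ulaanbaatar=262, Shanghai=24, Delhi=61, Johannesburg=47. Sum = 262 + 24 + 61 + 47 = 394.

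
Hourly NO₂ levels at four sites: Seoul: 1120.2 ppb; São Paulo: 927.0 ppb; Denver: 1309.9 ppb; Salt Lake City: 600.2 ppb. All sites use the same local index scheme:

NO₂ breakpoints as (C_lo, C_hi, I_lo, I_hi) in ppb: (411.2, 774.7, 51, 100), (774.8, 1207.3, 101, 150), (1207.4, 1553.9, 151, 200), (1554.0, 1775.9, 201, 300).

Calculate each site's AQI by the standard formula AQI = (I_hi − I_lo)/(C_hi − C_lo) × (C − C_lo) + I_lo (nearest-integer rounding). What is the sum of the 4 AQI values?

Seoul: 1120.2 ∈ [774.8, 1207.3] ↔ index [101, 150].
101 + (1120.2−774.8)·(150−101)/(1207.3−774.8) = 101 + 345.4·49/432.5 ≈ 140.13, so AQI = 140.
São Paulo: row 774.8–1207.3 (AQI 101–150). (150−101)·(927.0−774.8)/(1207.3−774.8) + 101 = 49·152.2/432.5 + 101 ≈ 118.24 → 118.
Denver: 1309.9 lies in 1207.4–1553.9, so I_lo=151, I_hi=200, C_lo=1207.4, C_hi=1553.9.
(200−151)/(1553.9−1207.4) × (1309.9−1207.4) + 151 = 49/346.5 × 102.5 + 151 ≈ 165.49 → 165.
Salt Lake City: row 411.2–774.7 (AQI 51–100). (100−51)·(600.2−411.2)/(774.7−411.2) + 51 = 49·189.0/363.5 + 51 ≈ 76.48 → 76.
AQIs: Seoul=140, São Paulo=118, Denver=165, Salt Lake City=76. Sum = 140 + 118 + 165 + 76 = 499.

499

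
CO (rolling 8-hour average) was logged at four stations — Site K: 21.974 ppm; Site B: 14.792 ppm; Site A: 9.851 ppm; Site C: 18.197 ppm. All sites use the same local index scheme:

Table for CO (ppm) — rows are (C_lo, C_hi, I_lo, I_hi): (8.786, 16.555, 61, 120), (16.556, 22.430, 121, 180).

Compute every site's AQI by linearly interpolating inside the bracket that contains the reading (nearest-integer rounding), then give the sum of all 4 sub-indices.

Site K: 21.974 lies in 16.556–22.430, so I_lo=121, I_hi=180, C_lo=16.556, C_hi=22.430.
(180−121)/(22.430−16.556) × (21.974−16.556) + 121 = 59/5.874 × 5.418 + 121 ≈ 175.42 → 175.
Site B: 14.792 lies in 8.786–16.555, so I_lo=61, I_hi=120, C_lo=8.786, C_hi=16.555.
(120−61)/(16.555−8.786) × (14.792−8.786) + 61 = 59/7.769 × 6.006 + 61 ≈ 106.61 → 107.
Site A: 9.851 lies in 8.786–16.555, so I_lo=61, I_hi=120, C_lo=8.786, C_hi=16.555.
(120−61)/(16.555−8.786) × (9.851−8.786) + 61 = 59/7.769 × 1.065 + 61 ≈ 69.09 → 69.
Site C: 18.197 ∈ [16.556, 22.430] ↔ index [121, 180].
121 + (18.197−16.556)·(180−121)/(22.430−16.556) = 121 + 1.641·59/5.874 ≈ 137.48, so AQI = 137.
AQIs: Site K=175, Site B=107, Site A=69, Site C=137. Sum = 175 + 107 + 69 + 137 = 488.

488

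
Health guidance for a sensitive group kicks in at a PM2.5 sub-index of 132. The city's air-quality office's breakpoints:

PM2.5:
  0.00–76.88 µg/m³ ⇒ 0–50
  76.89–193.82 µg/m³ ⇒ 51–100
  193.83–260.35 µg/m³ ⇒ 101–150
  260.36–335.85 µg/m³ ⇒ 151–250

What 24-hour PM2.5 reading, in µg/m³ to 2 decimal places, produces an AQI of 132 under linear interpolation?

235.91

AQI 132 lies in the 101–150 band, which corresponds to 193.83–260.35 µg/m³.
C = 193.83 + (132−101)×(260.35−193.83)/(150−101) = 193.83 + 31×66.52/49 ≈ 235.9141 µg/m³ → 235.91 µg/m³ to 2 dp.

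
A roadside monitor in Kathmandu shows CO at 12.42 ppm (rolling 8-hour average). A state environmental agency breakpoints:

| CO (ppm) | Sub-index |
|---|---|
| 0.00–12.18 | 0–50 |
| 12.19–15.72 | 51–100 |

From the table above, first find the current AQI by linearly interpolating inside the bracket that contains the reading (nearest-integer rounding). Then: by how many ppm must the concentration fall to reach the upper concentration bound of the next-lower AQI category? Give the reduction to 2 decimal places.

0.24

CO: 12.42 lies in 12.19–15.72, so I_lo=51, I_hi=100, C_lo=12.19, C_hi=15.72.
(100−51)/(15.72−12.19) × (12.42−12.19) + 51 = 49/3.53 × 0.23 + 51 ≈ 54.19 → 54.
Current AQI 54 is in the Moderate range (51–100). The next-lower category tops out at AQI 50, whose upper concentration bound is 12.18 ppm.
Reduction needed = 12.42 − 12.18 = 0.24 ppm.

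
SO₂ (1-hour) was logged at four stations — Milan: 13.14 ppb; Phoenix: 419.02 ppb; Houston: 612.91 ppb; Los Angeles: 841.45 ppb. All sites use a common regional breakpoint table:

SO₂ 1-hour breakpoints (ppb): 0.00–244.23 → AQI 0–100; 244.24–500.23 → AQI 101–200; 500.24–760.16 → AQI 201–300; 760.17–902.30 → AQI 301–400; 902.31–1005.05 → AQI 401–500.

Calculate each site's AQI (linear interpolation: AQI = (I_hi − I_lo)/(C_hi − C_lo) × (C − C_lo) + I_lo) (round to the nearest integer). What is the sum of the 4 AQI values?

776

Milan 13.14: bracket 0.00–244.23 → index 0–100; slope 100/244.23, offset 13.14.
AQI = 0 + 100/244.23·13.14 ≈ 5.38 ⇒ 5.
Phoenix: row 244.24–500.23 (AQI 101–200). (200−101)·(419.02−244.24)/(500.23−244.24) + 101 = 99·174.78/255.99 + 101 ≈ 168.59 → 169.
Houston 612.91: bracket 500.24–760.16 → index 201–300; slope 99/259.92, offset 112.67.
AQI = 201 + 99/259.92·112.67 ≈ 243.91 ⇒ 244.
Los Angeles 841.45: bracket 760.17–902.30 → index 301–400; slope 99/142.13, offset 81.28.
AQI = 301 + 99/142.13·81.28 ≈ 357.62 ⇒ 358.
AQIs: Milan=5, Phoenix=169, Houston=244, Los Angeles=358. Sum = 5 + 169 + 244 + 358 = 776.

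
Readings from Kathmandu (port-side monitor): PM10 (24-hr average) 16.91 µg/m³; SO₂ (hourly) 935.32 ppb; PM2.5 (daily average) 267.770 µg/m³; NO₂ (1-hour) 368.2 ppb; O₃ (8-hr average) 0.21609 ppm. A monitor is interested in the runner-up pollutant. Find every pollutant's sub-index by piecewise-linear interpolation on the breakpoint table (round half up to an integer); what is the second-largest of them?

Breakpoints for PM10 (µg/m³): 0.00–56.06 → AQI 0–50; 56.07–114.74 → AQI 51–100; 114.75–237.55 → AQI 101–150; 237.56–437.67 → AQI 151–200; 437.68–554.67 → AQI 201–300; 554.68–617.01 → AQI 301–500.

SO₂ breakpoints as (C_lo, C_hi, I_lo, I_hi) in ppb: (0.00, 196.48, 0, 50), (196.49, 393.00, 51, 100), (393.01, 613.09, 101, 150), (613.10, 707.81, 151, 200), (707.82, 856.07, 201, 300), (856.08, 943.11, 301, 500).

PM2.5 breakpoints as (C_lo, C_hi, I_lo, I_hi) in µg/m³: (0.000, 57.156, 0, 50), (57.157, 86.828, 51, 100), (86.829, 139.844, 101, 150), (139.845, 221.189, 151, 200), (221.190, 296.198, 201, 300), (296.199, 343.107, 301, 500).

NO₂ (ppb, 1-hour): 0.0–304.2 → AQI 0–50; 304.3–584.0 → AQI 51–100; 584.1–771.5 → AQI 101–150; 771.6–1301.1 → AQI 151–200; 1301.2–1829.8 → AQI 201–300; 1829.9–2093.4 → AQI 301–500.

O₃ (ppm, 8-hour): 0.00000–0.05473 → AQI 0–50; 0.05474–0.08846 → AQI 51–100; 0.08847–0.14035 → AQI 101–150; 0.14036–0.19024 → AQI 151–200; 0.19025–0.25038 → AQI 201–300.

262

PM10: 16.91 lies in 0.00–56.06, so I_lo=0, I_hi=50, C_lo=0.00, C_hi=56.06.
(50−0)/(56.06−0.00) × (16.91−0.00) + 0 = 50/56.06 × 16.91 + 0 ≈ 15.08 → 15.
SO₂: row 856.08–943.11 (AQI 301–500). (500−301)·(935.32−856.08)/(943.11−856.08) + 301 = 199·79.24/87.03 + 301 ≈ 482.19 → 482.
PM2.5: 267.770 ∈ [221.190, 296.198] ↔ index [201, 300].
201 + (267.770−221.190)·(300−201)/(296.198−221.190) = 201 + 46.580·99/75.008 ≈ 262.48, so AQI = 262.
NO₂ 368.2: bracket 304.3–584.0 → index 51–100; slope 49/279.7, offset 63.9.
AQI = 51 + 49/279.7·63.9 ≈ 62.19 ⇒ 62.
O₃: row 0.19025–0.25038 (AQI 201–300). (300−201)·(0.21609−0.19025)/(0.25038−0.19025) + 201 = 99·0.02584/0.06013 + 201 ≈ 243.54 → 244.
Sub-indices: PM10→15, SO₂→482, PM2.5→262, NO₂→62, O₃→244. Ranked high→low: 482, 262, 244, 62, 15. Second-highest sub-index = 262.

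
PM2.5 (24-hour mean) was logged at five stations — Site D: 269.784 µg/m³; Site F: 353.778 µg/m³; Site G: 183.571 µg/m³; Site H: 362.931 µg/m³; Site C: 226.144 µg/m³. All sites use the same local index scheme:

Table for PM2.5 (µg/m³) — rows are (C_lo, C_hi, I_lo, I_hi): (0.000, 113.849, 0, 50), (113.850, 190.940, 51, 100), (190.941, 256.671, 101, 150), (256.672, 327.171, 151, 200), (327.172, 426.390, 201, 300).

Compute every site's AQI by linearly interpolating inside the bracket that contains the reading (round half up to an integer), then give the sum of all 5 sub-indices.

Site D: 269.784 ∈ [256.672, 327.171] ↔ index [151, 200].
151 + (269.784−256.672)·(200−151)/(327.171−256.672) = 151 + 13.112·49/70.499 ≈ 160.11, so AQI = 160.
Site F: row 327.172–426.390 (AQI 201–300). (300−201)·(353.778−327.172)/(426.390−327.172) + 201 = 99·26.606/99.218 + 201 ≈ 227.55 → 228.
Site G: 183.571 ∈ [113.850, 190.940] ↔ index [51, 100].
51 + (183.571−113.850)·(100−51)/(190.940−113.850) = 51 + 69.721·49/77.090 ≈ 95.32, so AQI = 95.
Site H 362.931: bracket 327.172–426.390 → index 201–300; slope 99/99.218, offset 35.759.
AQI = 201 + 99/99.218·35.759 ≈ 236.68 ⇒ 237.
Site C: 226.144 lies in 190.941–256.671, so I_lo=101, I_hi=150, C_lo=190.941, C_hi=256.671.
(150−101)/(256.671−190.941) × (226.144−190.941) + 101 = 49/65.730 × 35.203 + 101 ≈ 127.24 → 127.
AQIs: Site D=160, Site F=228, Site G=95, Site H=237, Site C=127. Sum = 160 + 228 + 95 + 237 + 127 = 847.

847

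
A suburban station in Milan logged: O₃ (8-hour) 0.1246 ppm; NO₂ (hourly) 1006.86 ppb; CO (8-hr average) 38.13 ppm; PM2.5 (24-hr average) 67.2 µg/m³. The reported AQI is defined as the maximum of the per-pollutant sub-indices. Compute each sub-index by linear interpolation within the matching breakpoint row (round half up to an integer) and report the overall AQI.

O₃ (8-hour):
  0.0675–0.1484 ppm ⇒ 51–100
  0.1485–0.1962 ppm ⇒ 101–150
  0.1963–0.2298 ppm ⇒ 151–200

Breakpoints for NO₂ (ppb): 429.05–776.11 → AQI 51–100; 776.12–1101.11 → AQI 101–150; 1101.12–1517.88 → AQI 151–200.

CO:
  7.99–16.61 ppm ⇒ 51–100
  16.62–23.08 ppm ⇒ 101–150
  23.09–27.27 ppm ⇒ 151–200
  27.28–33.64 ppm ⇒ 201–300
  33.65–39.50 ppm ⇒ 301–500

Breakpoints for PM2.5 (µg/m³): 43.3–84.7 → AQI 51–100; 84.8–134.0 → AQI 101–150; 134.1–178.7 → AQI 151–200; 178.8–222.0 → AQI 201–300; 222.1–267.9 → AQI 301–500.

O₃: 0.1246 ∈ [0.0675, 0.1484] ↔ index [51, 100].
51 + (0.1246−0.0675)·(100−51)/(0.1484−0.0675) = 51 + 0.0571·49/0.0809 ≈ 85.58, so AQI = 86.
NO₂: 1006.86 ∈ [776.12, 1101.11] ↔ index [101, 150].
101 + (1006.86−776.12)·(150−101)/(1101.11−776.12) = 101 + 230.74·49/324.99 ≈ 135.79, so AQI = 136.
CO 38.13: bracket 33.65–39.50 → index 301–500; slope 199/5.85, offset 4.48.
AQI = 301 + 199/5.85·4.48 ≈ 453.40 ⇒ 453.
PM2.5: 67.2 lies in 43.3–84.7, so I_lo=51, I_hi=100, C_lo=43.3, C_hi=84.7.
(100−51)/(84.7−43.3) × (67.2−43.3) + 51 = 49/41.4 × 23.9 + 51 ≈ 79.29 → 79.
Sub-indices: O₃→86, NO₂→136, CO→453, PM2.5→79. Overall AQI = max = 453; dominant pollutant is CO.

453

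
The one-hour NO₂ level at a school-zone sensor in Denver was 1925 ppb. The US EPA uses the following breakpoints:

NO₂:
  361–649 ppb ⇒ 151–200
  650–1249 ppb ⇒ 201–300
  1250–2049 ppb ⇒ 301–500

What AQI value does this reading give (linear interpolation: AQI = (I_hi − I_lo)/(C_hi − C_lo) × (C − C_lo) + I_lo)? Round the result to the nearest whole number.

NO₂: row 1250–2049 (AQI 301–500). (500−301)·(1925−1250)/(2049−1250) + 301 = 199·675/799 + 301 ≈ 469.12 → 469.

469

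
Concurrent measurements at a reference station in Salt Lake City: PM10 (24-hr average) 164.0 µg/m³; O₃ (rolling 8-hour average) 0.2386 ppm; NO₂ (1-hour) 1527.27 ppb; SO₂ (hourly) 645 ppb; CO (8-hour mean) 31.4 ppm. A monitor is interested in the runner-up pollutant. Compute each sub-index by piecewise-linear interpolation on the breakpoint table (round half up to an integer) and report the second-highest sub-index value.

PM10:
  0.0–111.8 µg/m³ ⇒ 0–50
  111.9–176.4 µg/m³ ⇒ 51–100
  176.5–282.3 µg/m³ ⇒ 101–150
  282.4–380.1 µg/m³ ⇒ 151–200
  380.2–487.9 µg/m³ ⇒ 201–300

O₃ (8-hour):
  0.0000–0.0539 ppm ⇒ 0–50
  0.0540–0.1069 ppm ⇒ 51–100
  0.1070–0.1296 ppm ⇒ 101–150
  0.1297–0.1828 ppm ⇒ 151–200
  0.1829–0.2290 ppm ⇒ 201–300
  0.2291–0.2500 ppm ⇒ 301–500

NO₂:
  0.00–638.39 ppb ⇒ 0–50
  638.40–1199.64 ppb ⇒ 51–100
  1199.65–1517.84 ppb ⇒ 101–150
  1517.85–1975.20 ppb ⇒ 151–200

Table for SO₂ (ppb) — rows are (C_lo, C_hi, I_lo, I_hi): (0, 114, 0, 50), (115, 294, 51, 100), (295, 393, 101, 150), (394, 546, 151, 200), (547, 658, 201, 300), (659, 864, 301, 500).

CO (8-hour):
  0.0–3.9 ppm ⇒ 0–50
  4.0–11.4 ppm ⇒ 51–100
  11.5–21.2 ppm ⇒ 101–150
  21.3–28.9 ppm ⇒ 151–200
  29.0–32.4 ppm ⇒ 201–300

288

PM10: 164.0 ∈ [111.9, 176.4] ↔ index [51, 100].
51 + (164.0−111.9)·(100−51)/(176.4−111.9) = 51 + 52.1·49/64.5 ≈ 90.58, so AQI = 91.
O₃: 0.2386 ∈ [0.2291, 0.2500] ↔ index [301, 500].
301 + (0.2386−0.2291)·(500−301)/(0.2500−0.2291) = 301 + 0.0095·199/0.0209 ≈ 391.45, so AQI = 391.
NO₂ 1527.27: bracket 1517.85–1975.20 → index 151–200; slope 49/457.35, offset 9.42.
AQI = 151 + 49/457.35·9.42 ≈ 152.01 ⇒ 152.
SO₂: 645 ∈ [547, 658] ↔ index [201, 300].
201 + (645−547)·(300−201)/(658−547) = 201 + 98·99/111 ≈ 288.41, so AQI = 288.
CO: row 29.0–32.4 (AQI 201–300). (300−201)·(31.4−29.0)/(32.4−29.0) + 201 = 99·2.4/3.4 + 201 ≈ 270.88 → 271.
Sub-indices: PM10→91, O₃→391, NO₂→152, SO₂→288, CO→271. Ranked high→low: 391, 288, 271, 152, 91. Second-highest sub-index = 288.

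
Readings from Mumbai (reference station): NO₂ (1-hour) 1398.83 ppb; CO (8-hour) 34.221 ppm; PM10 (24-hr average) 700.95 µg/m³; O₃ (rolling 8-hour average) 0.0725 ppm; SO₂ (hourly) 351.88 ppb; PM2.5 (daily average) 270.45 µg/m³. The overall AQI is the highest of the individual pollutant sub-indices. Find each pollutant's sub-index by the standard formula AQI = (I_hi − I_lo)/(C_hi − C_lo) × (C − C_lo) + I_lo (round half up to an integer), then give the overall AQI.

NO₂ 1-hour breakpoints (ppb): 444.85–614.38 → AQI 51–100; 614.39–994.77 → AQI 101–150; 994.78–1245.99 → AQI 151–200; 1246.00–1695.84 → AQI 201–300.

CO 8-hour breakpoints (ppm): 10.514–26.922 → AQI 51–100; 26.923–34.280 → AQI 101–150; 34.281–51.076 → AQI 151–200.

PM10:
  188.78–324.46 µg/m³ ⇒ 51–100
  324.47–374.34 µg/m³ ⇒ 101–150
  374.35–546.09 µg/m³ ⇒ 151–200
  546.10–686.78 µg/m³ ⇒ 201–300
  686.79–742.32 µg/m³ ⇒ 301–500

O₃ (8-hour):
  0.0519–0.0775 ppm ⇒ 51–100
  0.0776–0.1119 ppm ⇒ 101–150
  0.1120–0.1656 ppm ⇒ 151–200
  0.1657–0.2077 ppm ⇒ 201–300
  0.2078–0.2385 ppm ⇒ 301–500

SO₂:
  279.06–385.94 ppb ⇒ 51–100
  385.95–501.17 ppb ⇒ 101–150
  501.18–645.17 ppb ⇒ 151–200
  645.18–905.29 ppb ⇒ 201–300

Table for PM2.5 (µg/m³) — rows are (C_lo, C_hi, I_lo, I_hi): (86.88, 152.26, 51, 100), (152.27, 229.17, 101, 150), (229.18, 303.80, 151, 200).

NO₂ 1398.83: bracket 1246.00–1695.84 → index 201–300; slope 99/449.84, offset 152.83.
AQI = 201 + 99/449.84·152.83 ≈ 234.63 ⇒ 235.
CO 34.221: bracket 26.923–34.280 → index 101–150; slope 49/7.357, offset 7.298.
AQI = 101 + 49/7.357·7.298 ≈ 149.61 ⇒ 150.
PM10: 700.95 lies in 686.79–742.32, so I_lo=301, I_hi=500, C_lo=686.79, C_hi=742.32.
(500−301)/(742.32−686.79) × (700.95−686.79) + 301 = 199/55.53 × 14.16 + 301 ≈ 351.74 → 352.
O₃ 0.0725: bracket 0.0519–0.0775 → index 51–100; slope 49/0.0256, offset 0.0206.
AQI = 51 + 49/0.0256·0.0206 ≈ 90.43 ⇒ 90.
SO₂: 351.88 lies in 279.06–385.94, so I_lo=51, I_hi=100, C_lo=279.06, C_hi=385.94.
(100−51)/(385.94−279.06) × (351.88−279.06) + 51 = 49/106.88 × 72.82 + 51 ≈ 84.38 → 84.
PM2.5 270.45: bracket 229.18–303.80 → index 151–200; slope 49/74.62, offset 41.27.
AQI = 151 + 49/74.62·41.27 ≈ 178.10 ⇒ 178.
Sub-indices: NO₂→235, CO→150, PM10→352, O₃→90, SO₂→84, PM2.5→178. Overall AQI = max = 352; dominant pollutant is PM10.

352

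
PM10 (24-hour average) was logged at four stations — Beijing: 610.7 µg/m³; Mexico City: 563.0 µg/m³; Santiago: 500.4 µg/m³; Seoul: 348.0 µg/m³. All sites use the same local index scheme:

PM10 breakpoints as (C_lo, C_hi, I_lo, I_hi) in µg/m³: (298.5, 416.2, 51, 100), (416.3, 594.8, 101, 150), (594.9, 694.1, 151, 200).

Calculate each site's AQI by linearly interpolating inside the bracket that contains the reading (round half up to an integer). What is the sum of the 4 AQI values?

Beijing: row 594.9–694.1 (AQI 151–200). (200−151)·(610.7−594.9)/(694.1−594.9) + 151 = 49·15.8/99.2 + 151 ≈ 158.80 → 159.
Mexico City 563.0: bracket 416.3–594.8 → index 101–150; slope 49/178.5, offset 146.7.
AQI = 101 + 49/178.5·146.7 ≈ 141.27 ⇒ 141.
Santiago: 500.4 ∈ [416.3, 594.8] ↔ index [101, 150].
101 + (500.4−416.3)·(150−101)/(594.8−416.3) = 101 + 84.1·49/178.5 ≈ 124.09, so AQI = 124.
Seoul: 348.0 ∈ [298.5, 416.2] ↔ index [51, 100].
51 + (348.0−298.5)·(100−51)/(416.2−298.5) = 51 + 49.5·49/117.7 ≈ 71.61, so AQI = 72.
AQIs: Beijing=159, Mexico City=141, Santiago=124, Seoul=72. Sum = 159 + 141 + 124 + 72 = 496.

496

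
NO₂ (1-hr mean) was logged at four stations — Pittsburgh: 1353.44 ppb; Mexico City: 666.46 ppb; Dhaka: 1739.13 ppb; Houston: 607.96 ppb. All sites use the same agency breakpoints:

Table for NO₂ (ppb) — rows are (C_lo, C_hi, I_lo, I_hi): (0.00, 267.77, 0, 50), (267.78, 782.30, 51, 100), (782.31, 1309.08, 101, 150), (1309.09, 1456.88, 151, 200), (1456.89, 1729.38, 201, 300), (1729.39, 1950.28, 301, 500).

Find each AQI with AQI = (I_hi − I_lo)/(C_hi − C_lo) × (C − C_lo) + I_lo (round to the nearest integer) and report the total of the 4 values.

648

Pittsburgh: 1353.44 ∈ [1309.09, 1456.88] ↔ index [151, 200].
151 + (1353.44−1309.09)·(200−151)/(1456.88−1309.09) = 151 + 44.35·49/147.79 ≈ 165.70, so AQI = 166.
Mexico City: row 267.78–782.30 (AQI 51–100). (100−51)·(666.46−267.78)/(782.30−267.78) + 51 = 49·398.68/514.52 + 51 ≈ 88.97 → 89.
Dhaka: 1739.13 ∈ [1729.39, 1950.28] ↔ index [301, 500].
301 + (1739.13−1729.39)·(500−301)/(1950.28−1729.39) = 301 + 9.74·199/220.89 ≈ 309.77, so AQI = 310.
Houston: 607.96 ∈ [267.78, 782.30] ↔ index [51, 100].
51 + (607.96−267.78)·(100−51)/(782.30−267.78) = 51 + 340.18·49/514.52 ≈ 83.40, so AQI = 83.
AQIs: Pittsburgh=166, Mexico City=89, Dhaka=310, Houston=83. Sum = 166 + 89 + 310 + 83 = 648.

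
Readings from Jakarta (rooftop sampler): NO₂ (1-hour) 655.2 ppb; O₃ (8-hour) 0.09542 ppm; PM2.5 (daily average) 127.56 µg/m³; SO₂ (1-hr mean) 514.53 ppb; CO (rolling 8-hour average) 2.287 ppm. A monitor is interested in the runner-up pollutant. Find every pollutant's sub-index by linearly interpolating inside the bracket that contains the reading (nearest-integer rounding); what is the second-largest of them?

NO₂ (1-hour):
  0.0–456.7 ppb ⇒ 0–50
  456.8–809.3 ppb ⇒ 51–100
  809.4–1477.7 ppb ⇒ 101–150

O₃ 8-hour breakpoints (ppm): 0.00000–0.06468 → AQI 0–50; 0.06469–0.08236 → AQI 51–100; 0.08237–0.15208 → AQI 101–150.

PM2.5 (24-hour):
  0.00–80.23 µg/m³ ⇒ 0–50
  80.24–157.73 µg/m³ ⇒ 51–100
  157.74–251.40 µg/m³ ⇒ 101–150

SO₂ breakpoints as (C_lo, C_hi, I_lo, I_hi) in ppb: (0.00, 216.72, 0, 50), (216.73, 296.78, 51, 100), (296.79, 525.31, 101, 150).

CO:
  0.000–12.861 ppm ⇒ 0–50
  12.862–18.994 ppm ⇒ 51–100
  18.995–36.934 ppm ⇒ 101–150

NO₂: 655.2 lies in 456.8–809.3, so I_lo=51, I_hi=100, C_lo=456.8, C_hi=809.3.
(100−51)/(809.3−456.8) × (655.2−456.8) + 51 = 49/352.5 × 198.4 + 51 ≈ 78.58 → 79.
O₃: row 0.08237–0.15208 (AQI 101–150). (150−101)·(0.09542−0.08237)/(0.15208−0.08237) + 101 = 49·0.01305/0.06971 + 101 ≈ 110.17 → 110.
PM2.5 127.56: bracket 80.24–157.73 → index 51–100; slope 49/77.49, offset 47.32.
AQI = 51 + 49/77.49·47.32 ≈ 80.92 ⇒ 81.
SO₂: 514.53 ∈ [296.79, 525.31] ↔ index [101, 150].
101 + (514.53−296.79)·(150−101)/(525.31−296.79) = 101 + 217.74·49/228.52 ≈ 147.69, so AQI = 148.
CO: row 0.000–12.861 (AQI 0–50). (50−0)·(2.287−0.000)/(12.861−0.000) + 0 = 50·2.287/12.861 + 0 ≈ 8.89 → 9.
Sub-indices: NO₂→79, O₃→110, PM2.5→81, SO₂→148, CO→9. Ranked high→low: 148, 110, 81, 79, 9. Second-highest sub-index = 110.

110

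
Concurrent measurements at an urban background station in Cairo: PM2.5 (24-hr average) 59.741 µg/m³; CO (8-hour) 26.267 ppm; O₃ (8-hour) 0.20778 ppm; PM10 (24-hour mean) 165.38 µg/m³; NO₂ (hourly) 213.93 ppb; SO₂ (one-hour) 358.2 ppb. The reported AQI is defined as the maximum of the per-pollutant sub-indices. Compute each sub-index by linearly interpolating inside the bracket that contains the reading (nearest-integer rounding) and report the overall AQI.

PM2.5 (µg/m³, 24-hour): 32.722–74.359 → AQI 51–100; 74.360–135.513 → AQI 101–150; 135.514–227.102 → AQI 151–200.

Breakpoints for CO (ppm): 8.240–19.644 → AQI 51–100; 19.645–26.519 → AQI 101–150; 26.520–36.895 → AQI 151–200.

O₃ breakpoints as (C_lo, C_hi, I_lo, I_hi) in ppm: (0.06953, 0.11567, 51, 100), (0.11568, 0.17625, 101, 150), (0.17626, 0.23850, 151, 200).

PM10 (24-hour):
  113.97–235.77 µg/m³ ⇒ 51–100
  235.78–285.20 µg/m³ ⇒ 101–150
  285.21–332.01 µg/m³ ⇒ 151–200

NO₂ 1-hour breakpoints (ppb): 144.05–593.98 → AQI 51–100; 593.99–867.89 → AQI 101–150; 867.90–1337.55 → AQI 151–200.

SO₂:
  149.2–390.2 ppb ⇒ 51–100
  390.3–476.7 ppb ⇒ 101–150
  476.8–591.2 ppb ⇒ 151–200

176

PM2.5: 59.741 ∈ [32.722, 74.359] ↔ index [51, 100].
51 + (59.741−32.722)·(100−51)/(74.359−32.722) = 51 + 27.019·49/41.637 ≈ 82.80, so AQI = 83.
CO: 26.267 ∈ [19.645, 26.519] ↔ index [101, 150].
101 + (26.267−19.645)·(150−101)/(26.519−19.645) = 101 + 6.622·49/6.874 ≈ 148.20, so AQI = 148.
O₃: row 0.17626–0.23850 (AQI 151–200). (200−151)·(0.20778−0.17626)/(0.23850−0.17626) + 151 = 49·0.03152/0.06224 + 151 ≈ 175.81 → 176.
PM10: row 113.97–235.77 (AQI 51–100). (100−51)·(165.38−113.97)/(235.77−113.97) + 51 = 49·51.41/121.80 + 51 ≈ 71.68 → 72.
NO₂: 213.93 ∈ [144.05, 593.98] ↔ index [51, 100].
51 + (213.93−144.05)·(100−51)/(593.98−144.05) = 51 + 69.88·49/449.93 ≈ 58.61, so AQI = 59.
SO₂ 358.2: bracket 149.2–390.2 → index 51–100; slope 49/241.0, offset 209.0.
AQI = 51 + 49/241.0·209.0 ≈ 93.49 ⇒ 93.
Sub-indices: PM2.5→83, CO→148, O₃→176, PM10→72, NO₂→59, SO₂→93. Overall AQI = max = 176; dominant pollutant is O₃.
AQI 176: Unhealthy.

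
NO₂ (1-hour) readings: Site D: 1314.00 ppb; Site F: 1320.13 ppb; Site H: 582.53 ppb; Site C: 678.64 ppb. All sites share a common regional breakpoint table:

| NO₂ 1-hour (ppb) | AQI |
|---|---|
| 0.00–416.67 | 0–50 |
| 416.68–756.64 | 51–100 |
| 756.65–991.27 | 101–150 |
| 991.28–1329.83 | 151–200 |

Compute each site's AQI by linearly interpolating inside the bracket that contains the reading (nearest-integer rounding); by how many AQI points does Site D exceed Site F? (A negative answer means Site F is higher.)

Site D: 1314.00 ∈ [991.28, 1329.83] ↔ index [151, 200].
151 + (1314.00−991.28)·(200−151)/(1329.83−991.28) = 151 + 322.72·49/338.55 ≈ 197.71, so AQI = 198.
Site F: 1320.13 lies in 991.28–1329.83, so I_lo=151, I_hi=200, C_lo=991.28, C_hi=1329.83.
(200−151)/(1329.83−991.28) × (1320.13−991.28) + 151 = 49/338.55 × 328.85 + 151 ≈ 198.60 → 199.
Site H: row 416.68–756.64 (AQI 51–100). (100−51)·(582.53−416.68)/(756.64−416.68) + 51 = 49·165.85/339.96 + 51 ≈ 74.90 → 75.
Site C: row 416.68–756.64 (AQI 51–100). (100−51)·(678.64−416.68)/(756.64−416.68) + 51 = 49·261.96/339.96 + 51 ≈ 88.76 → 89.
AQIs: Site D=198, Site F=199, Site H=75, Site C=89. Site D (198) − Site F (199) = -1.

-1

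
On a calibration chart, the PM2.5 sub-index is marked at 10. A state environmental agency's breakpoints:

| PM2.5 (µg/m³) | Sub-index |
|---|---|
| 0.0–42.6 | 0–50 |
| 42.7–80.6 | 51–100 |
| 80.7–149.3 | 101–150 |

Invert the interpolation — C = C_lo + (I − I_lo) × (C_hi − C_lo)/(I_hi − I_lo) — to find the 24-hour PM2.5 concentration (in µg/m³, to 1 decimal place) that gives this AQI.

AQI 10 lies in the 0–50 band, which corresponds to 0.0–42.6 µg/m³.
C = 0.0 + (10−0)×(42.6−0.0)/(50−0) = 0.0 + 10×42.6/50 ≈ 8.520 µg/m³ → 8.5 µg/m³ to 1 dp.

8.5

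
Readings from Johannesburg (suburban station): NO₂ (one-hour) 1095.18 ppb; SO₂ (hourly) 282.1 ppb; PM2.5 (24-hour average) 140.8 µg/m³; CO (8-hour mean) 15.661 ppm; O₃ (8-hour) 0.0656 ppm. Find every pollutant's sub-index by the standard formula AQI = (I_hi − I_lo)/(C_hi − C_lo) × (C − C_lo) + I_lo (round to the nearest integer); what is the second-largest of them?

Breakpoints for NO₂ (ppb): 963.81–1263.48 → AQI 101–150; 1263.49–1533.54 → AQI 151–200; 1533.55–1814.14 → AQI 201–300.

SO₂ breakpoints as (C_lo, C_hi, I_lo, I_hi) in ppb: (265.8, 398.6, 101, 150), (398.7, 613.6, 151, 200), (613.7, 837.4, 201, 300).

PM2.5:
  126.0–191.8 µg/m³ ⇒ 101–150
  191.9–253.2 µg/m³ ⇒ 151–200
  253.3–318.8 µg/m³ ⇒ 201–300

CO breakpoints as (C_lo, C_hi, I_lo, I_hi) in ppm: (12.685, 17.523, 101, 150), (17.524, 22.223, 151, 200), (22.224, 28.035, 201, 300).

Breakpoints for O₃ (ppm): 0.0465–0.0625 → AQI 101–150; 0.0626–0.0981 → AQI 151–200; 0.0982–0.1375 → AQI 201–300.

131

NO₂: 1095.18 lies in 963.81–1263.48, so I_lo=101, I_hi=150, C_lo=963.81, C_hi=1263.48.
(150−101)/(1263.48−963.81) × (1095.18−963.81) + 101 = 49/299.67 × 131.37 + 101 ≈ 122.48 → 122.
SO₂: 282.1 ∈ [265.8, 398.6] ↔ index [101, 150].
101 + (282.1−265.8)·(150−101)/(398.6−265.8) = 101 + 16.3·49/132.8 ≈ 107.01, so AQI = 107.
PM2.5: 140.8 lies in 126.0–191.8, so I_lo=101, I_hi=150, C_lo=126.0, C_hi=191.8.
(150−101)/(191.8−126.0) × (140.8−126.0) + 101 = 49/65.8 × 14.8 + 101 ≈ 112.02 → 112.
CO: 15.661 lies in 12.685–17.523, so I_lo=101, I_hi=150, C_lo=12.685, C_hi=17.523.
(150−101)/(17.523−12.685) × (15.661−12.685) + 101 = 49/4.838 × 2.976 + 101 ≈ 131.14 → 131.
O₃: 0.0656 lies in 0.0626–0.0981, so I_lo=151, I_hi=200, C_lo=0.0626, C_hi=0.0981.
(200−151)/(0.0981−0.0626) × (0.0656−0.0626) + 151 = 49/0.0355 × 0.0030 + 151 ≈ 155.14 → 155.
Sub-indices: NO₂→122, SO₂→107, PM2.5→112, CO→131, O₃→155. Ranked high→low: 155, 131, 122, 112, 107. Second-highest sub-index = 131.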